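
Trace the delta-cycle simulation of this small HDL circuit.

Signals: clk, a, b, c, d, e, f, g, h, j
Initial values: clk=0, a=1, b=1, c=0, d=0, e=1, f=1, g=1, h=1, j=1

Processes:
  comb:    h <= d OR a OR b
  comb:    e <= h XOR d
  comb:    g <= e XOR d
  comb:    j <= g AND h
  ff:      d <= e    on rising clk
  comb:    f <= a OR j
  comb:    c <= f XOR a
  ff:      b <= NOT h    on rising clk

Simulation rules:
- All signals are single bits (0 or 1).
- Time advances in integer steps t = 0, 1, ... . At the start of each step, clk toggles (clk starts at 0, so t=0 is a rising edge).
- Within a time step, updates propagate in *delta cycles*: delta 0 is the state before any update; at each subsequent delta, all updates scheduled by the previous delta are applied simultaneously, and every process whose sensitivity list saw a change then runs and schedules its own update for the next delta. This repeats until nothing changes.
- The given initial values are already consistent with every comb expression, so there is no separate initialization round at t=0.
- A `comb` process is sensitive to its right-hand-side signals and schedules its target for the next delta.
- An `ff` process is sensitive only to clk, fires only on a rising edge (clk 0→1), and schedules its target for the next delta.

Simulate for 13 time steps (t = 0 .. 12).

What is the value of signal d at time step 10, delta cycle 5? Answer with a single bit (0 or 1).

[bits: c,g,d,j,f,b,e,h,a,clk]
t=0: Δ0=0101111110 Δ1=0101111111 Δ2=0111101111 Δ3=0011100111 Δ4=0110100111 Δ5=0111100111 | 5Δ
t=1: Δ0=0111100111 Δ1=0111100110 | 1Δ
t=2: Δ0=0111100110 Δ1=0111100111 Δ2=0101100111 Δ3=0001101111 Δ4=0100101111 Δ5=0101101111 | 5Δ
t=3: Δ0=0101101111 Δ1=0101101110 | 1Δ
t=4: Δ0=0101101110 Δ1=0101101111 Δ2=0111101111 Δ3=0011100111 Δ4=0110100111 Δ5=0111100111 | 5Δ
t=5: Δ0=0111100111 Δ1=0111100110 | 1Δ
t=6: Δ0=0111100110 Δ1=0111100111 Δ2=0101100111 Δ3=0001101111 Δ4=0100101111 Δ5=0101101111 | 5Δ
t=7: Δ0=0101101111 Δ1=0101101110 | 1Δ
t=8: Δ0=0101101110 Δ1=0101101111 Δ2=0111101111 Δ3=0011100111 Δ4=0110100111 Δ5=0111100111 | 5Δ
t=9: Δ0=0111100111 Δ1=0111100110 | 1Δ
t=10: Δ0=0111100110 Δ1=0111100111 Δ2=0101100111 Δ3=0001101111 Δ4=0100101111 Δ5=0101101111 | 5Δ
t=11: Δ0=0101101111 Δ1=0101101110 | 1Δ
t=12: Δ0=0101101110 Δ1=0101101111 Δ2=0111101111 Δ3=0011100111 Δ4=0110100111 Δ5=0111100111 | 5Δ

0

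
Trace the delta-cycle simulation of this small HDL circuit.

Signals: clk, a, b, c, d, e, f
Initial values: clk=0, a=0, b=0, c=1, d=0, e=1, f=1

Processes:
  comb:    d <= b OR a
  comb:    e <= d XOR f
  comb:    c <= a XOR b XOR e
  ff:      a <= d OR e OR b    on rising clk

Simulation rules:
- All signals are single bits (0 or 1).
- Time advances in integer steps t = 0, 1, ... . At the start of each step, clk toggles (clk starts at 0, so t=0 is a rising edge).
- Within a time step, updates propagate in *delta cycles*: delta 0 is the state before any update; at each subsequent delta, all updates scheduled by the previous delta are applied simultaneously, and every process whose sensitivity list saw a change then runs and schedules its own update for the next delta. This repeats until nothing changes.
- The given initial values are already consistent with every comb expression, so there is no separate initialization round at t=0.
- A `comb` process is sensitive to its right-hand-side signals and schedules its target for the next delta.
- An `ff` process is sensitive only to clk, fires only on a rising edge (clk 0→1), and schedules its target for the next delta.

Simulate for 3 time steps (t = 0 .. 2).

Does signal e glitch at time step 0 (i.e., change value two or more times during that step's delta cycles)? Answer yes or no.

t0.Δ0 d=0 c=1 clk=0 e=1 f=1 b=0 a=0
t0.Δ1 d=0 c=1 clk=1 e=1 f=1 b=0 a=0
t0.Δ2 d=0 c=1 clk=1 e=1 f=1 b=0 a=1
t0.Δ3 d=1 c=0 clk=1 e=1 f=1 b=0 a=1
t0.Δ4 d=1 c=0 clk=1 e=0 f=1 b=0 a=1
t0.Δ5 d=1 c=1 clk=1 e=0 f=1 b=0 a=1
t1.Δ0 d=1 c=1 clk=1 e=0 f=1 b=0 a=1
t1.Δ1 d=1 c=1 clk=0 e=0 f=1 b=0 a=1
t2.Δ0 d=1 c=1 clk=0 e=0 f=1 b=0 a=1
t2.Δ1 d=1 c=1 clk=1 e=0 f=1 b=0 a=1

no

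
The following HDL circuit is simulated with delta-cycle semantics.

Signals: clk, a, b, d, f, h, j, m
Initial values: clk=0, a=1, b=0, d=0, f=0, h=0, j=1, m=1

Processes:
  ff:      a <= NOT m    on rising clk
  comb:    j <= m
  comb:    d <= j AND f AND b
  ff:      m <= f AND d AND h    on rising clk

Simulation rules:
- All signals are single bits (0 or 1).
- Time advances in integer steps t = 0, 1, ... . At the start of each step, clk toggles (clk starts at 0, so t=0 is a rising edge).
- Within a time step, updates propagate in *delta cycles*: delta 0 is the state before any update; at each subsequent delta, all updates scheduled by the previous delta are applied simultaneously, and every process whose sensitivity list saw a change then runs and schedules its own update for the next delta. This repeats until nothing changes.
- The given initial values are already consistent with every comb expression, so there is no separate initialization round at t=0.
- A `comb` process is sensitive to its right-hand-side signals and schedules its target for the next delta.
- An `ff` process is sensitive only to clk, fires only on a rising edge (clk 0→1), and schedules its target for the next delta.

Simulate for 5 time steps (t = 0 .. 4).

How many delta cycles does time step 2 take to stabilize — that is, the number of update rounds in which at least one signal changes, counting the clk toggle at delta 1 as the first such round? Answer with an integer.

t0.Δ0 j=1 m=1 f=0 d=0 b=0 a=1 clk=0 h=0
t0.Δ1 j=1 m=1 f=0 d=0 b=0 a=1 clk=1 h=0
t0.Δ2 j=1 m=0 f=0 d=0 b=0 a=0 clk=1 h=0
t0.Δ3 j=0 m=0 f=0 d=0 b=0 a=0 clk=1 h=0
t1.Δ0 j=0 m=0 f=0 d=0 b=0 a=0 clk=1 h=0
t1.Δ1 j=0 m=0 f=0 d=0 b=0 a=0 clk=0 h=0
t2.Δ0 j=0 m=0 f=0 d=0 b=0 a=0 clk=0 h=0
t2.Δ1 j=0 m=0 f=0 d=0 b=0 a=0 clk=1 h=0
t2.Δ2 j=0 m=0 f=0 d=0 b=0 a=1 clk=1 h=0
t3.Δ0 j=0 m=0 f=0 d=0 b=0 a=1 clk=1 h=0
t3.Δ1 j=0 m=0 f=0 d=0 b=0 a=1 clk=0 h=0
t4.Δ0 j=0 m=0 f=0 d=0 b=0 a=1 clk=0 h=0
t4.Δ1 j=0 m=0 f=0 d=0 b=0 a=1 clk=1 h=0

2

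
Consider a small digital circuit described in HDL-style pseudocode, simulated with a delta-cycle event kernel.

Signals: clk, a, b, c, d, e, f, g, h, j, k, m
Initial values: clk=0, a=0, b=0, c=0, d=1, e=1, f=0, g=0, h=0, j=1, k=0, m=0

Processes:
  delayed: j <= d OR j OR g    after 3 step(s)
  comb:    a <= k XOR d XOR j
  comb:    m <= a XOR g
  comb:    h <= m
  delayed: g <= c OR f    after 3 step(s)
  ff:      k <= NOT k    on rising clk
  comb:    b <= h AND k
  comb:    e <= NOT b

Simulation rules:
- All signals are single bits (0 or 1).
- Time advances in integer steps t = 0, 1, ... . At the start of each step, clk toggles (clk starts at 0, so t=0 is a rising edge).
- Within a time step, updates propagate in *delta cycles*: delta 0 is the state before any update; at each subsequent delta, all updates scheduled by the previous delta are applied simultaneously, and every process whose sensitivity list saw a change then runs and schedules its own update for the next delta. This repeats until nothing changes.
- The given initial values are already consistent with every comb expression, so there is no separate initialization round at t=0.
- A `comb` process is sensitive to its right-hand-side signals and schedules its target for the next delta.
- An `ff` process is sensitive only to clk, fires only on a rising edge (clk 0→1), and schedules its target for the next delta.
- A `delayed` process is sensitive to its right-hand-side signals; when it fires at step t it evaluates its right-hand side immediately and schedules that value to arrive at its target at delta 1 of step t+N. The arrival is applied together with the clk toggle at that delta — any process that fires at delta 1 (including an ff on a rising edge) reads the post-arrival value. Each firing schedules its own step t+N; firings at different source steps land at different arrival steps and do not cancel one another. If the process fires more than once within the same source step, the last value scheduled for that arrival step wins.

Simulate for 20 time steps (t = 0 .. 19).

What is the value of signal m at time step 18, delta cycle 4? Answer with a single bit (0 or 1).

t0.Δ0 k=0 d=1 m=0 g=0 a=0 b=0 f=0 clk=0 j=1 e=1 c=0 h=0
t0.Δ1 k=0 d=1 m=0 g=0 a=0 b=0 f=0 clk=1 j=1 e=1 c=0 h=0
t0.Δ2 k=1 d=1 m=0 g=0 a=0 b=0 f=0 clk=1 j=1 e=1 c=0 h=0
t0.Δ3 k=1 d=1 m=0 g=0 a=1 b=0 f=0 clk=1 j=1 e=1 c=0 h=0
t0.Δ4 k=1 d=1 m=1 g=0 a=1 b=0 f=0 clk=1 j=1 e=1 c=0 h=0
t0.Δ5 k=1 d=1 m=1 g=0 a=1 b=0 f=0 clk=1 j=1 e=1 c=0 h=1
t0.Δ6 k=1 d=1 m=1 g=0 a=1 b=1 f=0 clk=1 j=1 e=1 c=0 h=1
t0.Δ7 k=1 d=1 m=1 g=0 a=1 b=1 f=0 clk=1 j=1 e=0 c=0 h=1
t1.Δ0 k=1 d=1 m=1 g=0 a=1 b=1 f=0 clk=1 j=1 e=0 c=0 h=1
t1.Δ1 k=1 d=1 m=1 g=0 a=1 b=1 f=0 clk=0 j=1 e=0 c=0 h=1
t2.Δ0 k=1 d=1 m=1 g=0 a=1 b=1 f=0 clk=0 j=1 e=0 c=0 h=1
t2.Δ1 k=1 d=1 m=1 g=0 a=1 b=1 f=0 clk=1 j=1 e=0 c=0 h=1
t2.Δ2 k=0 d=1 m=1 g=0 a=1 b=1 f=0 clk=1 j=1 e=0 c=0 h=1
t2.Δ3 k=0 d=1 m=1 g=0 a=0 b=0 f=0 clk=1 j=1 e=0 c=0 h=1
t2.Δ4 k=0 d=1 m=0 g=0 a=0 b=0 f=0 clk=1 j=1 e=1 c=0 h=1
t2.Δ5 k=0 d=1 m=0 g=0 a=0 b=0 f=0 clk=1 j=1 e=1 c=0 h=0
t3.Δ0 k=0 d=1 m=0 g=0 a=0 b=0 f=0 clk=1 j=1 e=1 c=0 h=0
t3.Δ1 k=0 d=1 m=0 g=0 a=0 b=0 f=0 clk=0 j=1 e=1 c=0 h=0
t4.Δ0 k=0 d=1 m=0 g=0 a=0 b=0 f=0 clk=0 j=1 e=1 c=0 h=0
t4.Δ1 k=0 d=1 m=0 g=0 a=0 b=0 f=0 clk=1 j=1 e=1 c=0 h=0
t4.Δ2 k=1 d=1 m=0 g=0 a=0 b=0 f=0 clk=1 j=1 e=1 c=0 h=0
t4.Δ3 k=1 d=1 m=0 g=0 a=1 b=0 f=0 clk=1 j=1 e=1 c=0 h=0
t4.Δ4 k=1 d=1 m=1 g=0 a=1 b=0 f=0 clk=1 j=1 e=1 c=0 h=0
t4.Δ5 k=1 d=1 m=1 g=0 a=1 b=0 f=0 clk=1 j=1 e=1 c=0 h=1
t4.Δ6 k=1 d=1 m=1 g=0 a=1 b=1 f=0 clk=1 j=1 e=1 c=0 h=1
t4.Δ7 k=1 d=1 m=1 g=0 a=1 b=1 f=0 clk=1 j=1 e=0 c=0 h=1
t5.Δ0 k=1 d=1 m=1 g=0 a=1 b=1 f=0 clk=1 j=1 e=0 c=0 h=1
t5.Δ1 k=1 d=1 m=1 g=0 a=1 b=1 f=0 clk=0 j=1 e=0 c=0 h=1
t6.Δ0 k=1 d=1 m=1 g=0 a=1 b=1 f=0 clk=0 j=1 e=0 c=0 h=1
t6.Δ1 k=1 d=1 m=1 g=0 a=1 b=1 f=0 clk=1 j=1 e=0 c=0 h=1
t6.Δ2 k=0 d=1 m=1 g=0 a=1 b=1 f=0 clk=1 j=1 e=0 c=0 h=1
t6.Δ3 k=0 d=1 m=1 g=0 a=0 b=0 f=0 clk=1 j=1 e=0 c=0 h=1
t6.Δ4 k=0 d=1 m=0 g=0 a=0 b=0 f=0 clk=1 j=1 e=1 c=0 h=1
t6.Δ5 k=0 d=1 m=0 g=0 a=0 b=0 f=0 clk=1 j=1 e=1 c=0 h=0
t7.Δ0 k=0 d=1 m=0 g=0 a=0 b=0 f=0 clk=1 j=1 e=1 c=0 h=0
t7.Δ1 k=0 d=1 m=0 g=0 a=0 b=0 f=0 clk=0 j=1 e=1 c=0 h=0
t8.Δ0 k=0 d=1 m=0 g=0 a=0 b=0 f=0 clk=0 j=1 e=1 c=0 h=0
t8.Δ1 k=0 d=1 m=0 g=0 a=0 b=0 f=0 clk=1 j=1 e=1 c=0 h=0
t8.Δ2 k=1 d=1 m=0 g=0 a=0 b=0 f=0 clk=1 j=1 e=1 c=0 h=0
t8.Δ3 k=1 d=1 m=0 g=0 a=1 b=0 f=0 clk=1 j=1 e=1 c=0 h=0
t8.Δ4 k=1 d=1 m=1 g=0 a=1 b=0 f=0 clk=1 j=1 e=1 c=0 h=0
t8.Δ5 k=1 d=1 m=1 g=0 a=1 b=0 f=0 clk=1 j=1 e=1 c=0 h=1
t8.Δ6 k=1 d=1 m=1 g=0 a=1 b=1 f=0 clk=1 j=1 e=1 c=0 h=1
t8.Δ7 k=1 d=1 m=1 g=0 a=1 b=1 f=0 clk=1 j=1 e=0 c=0 h=1
t9.Δ0 k=1 d=1 m=1 g=0 a=1 b=1 f=0 clk=1 j=1 e=0 c=0 h=1
t9.Δ1 k=1 d=1 m=1 g=0 a=1 b=1 f=0 clk=0 j=1 e=0 c=0 h=1
t10.Δ0 k=1 d=1 m=1 g=0 a=1 b=1 f=0 clk=0 j=1 e=0 c=0 h=1
t10.Δ1 k=1 d=1 m=1 g=0 a=1 b=1 f=0 clk=1 j=1 e=0 c=0 h=1
t10.Δ2 k=0 d=1 m=1 g=0 a=1 b=1 f=0 clk=1 j=1 e=0 c=0 h=1
t10.Δ3 k=0 d=1 m=1 g=0 a=0 b=0 f=0 clk=1 j=1 e=0 c=0 h=1
t10.Δ4 k=0 d=1 m=0 g=0 a=0 b=0 f=0 clk=1 j=1 e=1 c=0 h=1
t10.Δ5 k=0 d=1 m=0 g=0 a=0 b=0 f=0 clk=1 j=1 e=1 c=0 h=0
t11.Δ0 k=0 d=1 m=0 g=0 a=0 b=0 f=0 clk=1 j=1 e=1 c=0 h=0
t11.Δ1 k=0 d=1 m=0 g=0 a=0 b=0 f=0 clk=0 j=1 e=1 c=0 h=0
t12.Δ0 k=0 d=1 m=0 g=0 a=0 b=0 f=0 clk=0 j=1 e=1 c=0 h=0
t12.Δ1 k=0 d=1 m=0 g=0 a=0 b=0 f=0 clk=1 j=1 e=1 c=0 h=0
t12.Δ2 k=1 d=1 m=0 g=0 a=0 b=0 f=0 clk=1 j=1 e=1 c=0 h=0
t12.Δ3 k=1 d=1 m=0 g=0 a=1 b=0 f=0 clk=1 j=1 e=1 c=0 h=0
t12.Δ4 k=1 d=1 m=1 g=0 a=1 b=0 f=0 clk=1 j=1 e=1 c=0 h=0
t12.Δ5 k=1 d=1 m=1 g=0 a=1 b=0 f=0 clk=1 j=1 e=1 c=0 h=1
t12.Δ6 k=1 d=1 m=1 g=0 a=1 b=1 f=0 clk=1 j=1 e=1 c=0 h=1
t12.Δ7 k=1 d=1 m=1 g=0 a=1 b=1 f=0 clk=1 j=1 e=0 c=0 h=1
t13.Δ0 k=1 d=1 m=1 g=0 a=1 b=1 f=0 clk=1 j=1 e=0 c=0 h=1
t13.Δ1 k=1 d=1 m=1 g=0 a=1 b=1 f=0 clk=0 j=1 e=0 c=0 h=1
t14.Δ0 k=1 d=1 m=1 g=0 a=1 b=1 f=0 clk=0 j=1 e=0 c=0 h=1
t14.Δ1 k=1 d=1 m=1 g=0 a=1 b=1 f=0 clk=1 j=1 e=0 c=0 h=1
t14.Δ2 k=0 d=1 m=1 g=0 a=1 b=1 f=0 clk=1 j=1 e=0 c=0 h=1
t14.Δ3 k=0 d=1 m=1 g=0 a=0 b=0 f=0 clk=1 j=1 e=0 c=0 h=1
t14.Δ4 k=0 d=1 m=0 g=0 a=0 b=0 f=0 clk=1 j=1 e=1 c=0 h=1
t14.Δ5 k=0 d=1 m=0 g=0 a=0 b=0 f=0 clk=1 j=1 e=1 c=0 h=0
t15.Δ0 k=0 d=1 m=0 g=0 a=0 b=0 f=0 clk=1 j=1 e=1 c=0 h=0
t15.Δ1 k=0 d=1 m=0 g=0 a=0 b=0 f=0 clk=0 j=1 e=1 c=0 h=0
t16.Δ0 k=0 d=1 m=0 g=0 a=0 b=0 f=0 clk=0 j=1 e=1 c=0 h=0
t16.Δ1 k=0 d=1 m=0 g=0 a=0 b=0 f=0 clk=1 j=1 e=1 c=0 h=0
t16.Δ2 k=1 d=1 m=0 g=0 a=0 b=0 f=0 clk=1 j=1 e=1 c=0 h=0
t16.Δ3 k=1 d=1 m=0 g=0 a=1 b=0 f=0 clk=1 j=1 e=1 c=0 h=0
t16.Δ4 k=1 d=1 m=1 g=0 a=1 b=0 f=0 clk=1 j=1 e=1 c=0 h=0
t16.Δ5 k=1 d=1 m=1 g=0 a=1 b=0 f=0 clk=1 j=1 e=1 c=0 h=1
t16.Δ6 k=1 d=1 m=1 g=0 a=1 b=1 f=0 clk=1 j=1 e=1 c=0 h=1
t16.Δ7 k=1 d=1 m=1 g=0 a=1 b=1 f=0 clk=1 j=1 e=0 c=0 h=1
t17.Δ0 k=1 d=1 m=1 g=0 a=1 b=1 f=0 clk=1 j=1 e=0 c=0 h=1
t17.Δ1 k=1 d=1 m=1 g=0 a=1 b=1 f=0 clk=0 j=1 e=0 c=0 h=1
t18.Δ0 k=1 d=1 m=1 g=0 a=1 b=1 f=0 clk=0 j=1 e=0 c=0 h=1
t18.Δ1 k=1 d=1 m=1 g=0 a=1 b=1 f=0 clk=1 j=1 e=0 c=0 h=1
t18.Δ2 k=0 d=1 m=1 g=0 a=1 b=1 f=0 clk=1 j=1 e=0 c=0 h=1
t18.Δ3 k=0 d=1 m=1 g=0 a=0 b=0 f=0 clk=1 j=1 e=0 c=0 h=1
t18.Δ4 k=0 d=1 m=0 g=0 a=0 b=0 f=0 clk=1 j=1 e=1 c=0 h=1
t18.Δ5 k=0 d=1 m=0 g=0 a=0 b=0 f=0 clk=1 j=1 e=1 c=0 h=0
t19.Δ0 k=0 d=1 m=0 g=0 a=0 b=0 f=0 clk=1 j=1 e=1 c=0 h=0
t19.Δ1 k=0 d=1 m=0 g=0 a=0 b=0 f=0 clk=0 j=1 e=1 c=0 h=0

0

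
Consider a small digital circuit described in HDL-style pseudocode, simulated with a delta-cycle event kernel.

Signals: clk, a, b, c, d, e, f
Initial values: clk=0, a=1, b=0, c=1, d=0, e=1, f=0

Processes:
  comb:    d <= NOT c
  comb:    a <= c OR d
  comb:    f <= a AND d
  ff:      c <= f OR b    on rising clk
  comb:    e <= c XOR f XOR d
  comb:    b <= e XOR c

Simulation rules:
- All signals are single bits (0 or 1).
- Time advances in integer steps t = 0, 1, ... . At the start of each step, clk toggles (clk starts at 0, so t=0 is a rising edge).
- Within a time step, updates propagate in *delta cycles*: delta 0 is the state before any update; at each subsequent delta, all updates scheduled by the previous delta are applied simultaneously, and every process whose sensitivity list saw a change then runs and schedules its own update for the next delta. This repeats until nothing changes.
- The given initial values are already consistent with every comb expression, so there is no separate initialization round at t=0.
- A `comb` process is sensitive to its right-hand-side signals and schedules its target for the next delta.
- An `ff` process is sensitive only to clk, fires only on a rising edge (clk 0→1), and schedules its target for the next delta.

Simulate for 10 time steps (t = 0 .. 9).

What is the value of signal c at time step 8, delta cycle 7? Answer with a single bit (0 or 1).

[bits: clk,e,d,a,f,c,b]
t=0: Δ0=0101010 Δ1=1101010 Δ2=1101000 Δ3=1010001 Δ4=1111000 Δ5=1111101 Δ6=1011101 Δ7=1011100 | 7Δ
t=1: Δ0=1011100 Δ1=0011100 | 1Δ
t=2: Δ0=0011100 Δ1=1011100 Δ2=1011110 Δ3=1101111 Δ4=1001010 Δ5=1101011 Δ6=1101010 | 6Δ
t=3: Δ0=1101010 Δ1=0101010 | 1Δ
t=4: Δ0=0101010 Δ1=1101010 Δ2=1101000 Δ3=1010001 Δ4=1111000 Δ5=1111101 Δ6=1011101 Δ7=1011100 | 7Δ
t=5: Δ0=1011100 Δ1=0011100 | 1Δ
t=6: Δ0=0011100 Δ1=1011100 Δ2=1011110 Δ3=1101111 Δ4=1001010 Δ5=1101011 Δ6=1101010 | 6Δ
t=7: Δ0=1101010 Δ1=0101010 | 1Δ
t=8: Δ0=0101010 Δ1=1101010 Δ2=1101000 Δ3=1010001 Δ4=1111000 Δ5=1111101 Δ6=1011101 Δ7=1011100 | 7Δ
t=9: Δ0=1011100 Δ1=0011100 | 1Δ

0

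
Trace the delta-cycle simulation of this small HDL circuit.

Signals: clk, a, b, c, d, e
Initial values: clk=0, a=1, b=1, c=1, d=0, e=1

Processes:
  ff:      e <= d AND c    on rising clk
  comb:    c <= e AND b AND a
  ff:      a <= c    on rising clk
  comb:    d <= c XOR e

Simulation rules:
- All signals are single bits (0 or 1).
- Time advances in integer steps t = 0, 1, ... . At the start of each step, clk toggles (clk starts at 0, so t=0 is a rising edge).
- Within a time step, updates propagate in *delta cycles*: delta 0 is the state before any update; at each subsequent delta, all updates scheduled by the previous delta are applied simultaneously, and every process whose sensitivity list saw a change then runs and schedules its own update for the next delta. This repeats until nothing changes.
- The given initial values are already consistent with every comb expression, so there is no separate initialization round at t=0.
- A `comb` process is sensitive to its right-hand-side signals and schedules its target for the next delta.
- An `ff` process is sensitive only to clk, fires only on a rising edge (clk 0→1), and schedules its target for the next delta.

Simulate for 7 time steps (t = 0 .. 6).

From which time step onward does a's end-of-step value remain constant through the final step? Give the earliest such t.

t0.Δ0 b=1 clk=0 a=1 e=1 d=0 c=1
t0.Δ1 b=1 clk=1 a=1 e=1 d=0 c=1
t0.Δ2 b=1 clk=1 a=1 e=0 d=0 c=1
t0.Δ3 b=1 clk=1 a=1 e=0 d=1 c=0
t0.Δ4 b=1 clk=1 a=1 e=0 d=0 c=0
t1.Δ0 b=1 clk=1 a=1 e=0 d=0 c=0
t1.Δ1 b=1 clk=0 a=1 e=0 d=0 c=0
t2.Δ0 b=1 clk=0 a=1 e=0 d=0 c=0
t2.Δ1 b=1 clk=1 a=1 e=0 d=0 c=0
t2.Δ2 b=1 clk=1 a=0 e=0 d=0 c=0
t3.Δ0 b=1 clk=1 a=0 e=0 d=0 c=0
t3.Δ1 b=1 clk=0 a=0 e=0 d=0 c=0
t4.Δ0 b=1 clk=0 a=0 e=0 d=0 c=0
t4.Δ1 b=1 clk=1 a=0 e=0 d=0 c=0
t5.Δ0 b=1 clk=1 a=0 e=0 d=0 c=0
t5.Δ1 b=1 clk=0 a=0 e=0 d=0 c=0
t6.Δ0 b=1 clk=0 a=0 e=0 d=0 c=0
t6.Δ1 b=1 clk=1 a=0 e=0 d=0 c=0

2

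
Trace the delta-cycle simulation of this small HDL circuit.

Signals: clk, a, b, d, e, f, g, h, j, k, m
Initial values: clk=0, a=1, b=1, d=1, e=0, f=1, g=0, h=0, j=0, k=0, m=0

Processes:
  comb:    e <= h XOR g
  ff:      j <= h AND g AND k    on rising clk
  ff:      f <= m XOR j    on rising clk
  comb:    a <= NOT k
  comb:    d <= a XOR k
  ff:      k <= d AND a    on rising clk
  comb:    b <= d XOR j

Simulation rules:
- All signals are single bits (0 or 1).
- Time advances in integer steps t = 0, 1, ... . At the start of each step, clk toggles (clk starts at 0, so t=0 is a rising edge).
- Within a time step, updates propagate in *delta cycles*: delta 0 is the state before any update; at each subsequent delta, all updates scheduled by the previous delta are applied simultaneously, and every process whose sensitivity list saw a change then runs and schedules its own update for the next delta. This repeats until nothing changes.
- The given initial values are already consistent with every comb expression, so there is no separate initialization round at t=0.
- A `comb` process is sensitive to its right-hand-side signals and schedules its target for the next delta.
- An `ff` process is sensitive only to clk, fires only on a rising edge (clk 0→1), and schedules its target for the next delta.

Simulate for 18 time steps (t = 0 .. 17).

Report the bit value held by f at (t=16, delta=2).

t=0 Δ0: d=1 e=0 b=1 k=0 f=1 h=0 m=0 j=0 g=0 clk=0 a=1
  Δ1: clk:0→1
  Δ2: k:0→1, f:1→0
  Δ3: d:1→0, a:1→0
  Δ4: d:0→1, b:1→0
  Δ5: b:0→1
  (5Δ to stable)
t=1 Δ0: d=1 e=0 b=1 k=1 f=0 h=0 m=0 j=0 g=0 clk=1 a=0
  Δ1: clk:1→0
  (1Δ to stable)
t=2 Δ0: d=1 e=0 b=1 k=1 f=0 h=0 m=0 j=0 g=0 clk=0 a=0
  Δ1: clk:0→1
  Δ2: k:1→0
  Δ3: d:1→0, a:0→1
  Δ4: d:0→1, b:1→0
  Δ5: b:0→1
  (5Δ to stable)
t=3 Δ0: d=1 e=0 b=1 k=0 f=0 h=0 m=0 j=0 g=0 clk=1 a=1
  Δ1: clk:1→0
  (1Δ to stable)
t=4 Δ0: d=1 e=0 b=1 k=0 f=0 h=0 m=0 j=0 g=0 clk=0 a=1
  Δ1: clk:0→1
  Δ2: k:0→1
  Δ3: d:1→0, a:1→0
  Δ4: d:0→1, b:1→0
  Δ5: b:0→1
  (5Δ to stable)
t=5 Δ0: d=1 e=0 b=1 k=1 f=0 h=0 m=0 j=0 g=0 clk=1 a=0
  Δ1: clk:1→0
  (1Δ to stable)
t=6 Δ0: d=1 e=0 b=1 k=1 f=0 h=0 m=0 j=0 g=0 clk=0 a=0
  Δ1: clk:0→1
  Δ2: k:1→0
  Δ3: d:1→0, a:0→1
  Δ4: d:0→1, b:1→0
  Δ5: b:0→1
  (5Δ to stable)
t=7 Δ0: d=1 e=0 b=1 k=0 f=0 h=0 m=0 j=0 g=0 clk=1 a=1
  Δ1: clk:1→0
  (1Δ to stable)
t=8 Δ0: d=1 e=0 b=1 k=0 f=0 h=0 m=0 j=0 g=0 clk=0 a=1
  Δ1: clk:0→1
  Δ2: k:0→1
  Δ3: d:1→0, a:1→0
  Δ4: d:0→1, b:1→0
  Δ5: b:0→1
  (5Δ to stable)
t=9 Δ0: d=1 e=0 b=1 k=1 f=0 h=0 m=0 j=0 g=0 clk=1 a=0
  Δ1: clk:1→0
  (1Δ to stable)
t=10 Δ0: d=1 e=0 b=1 k=1 f=0 h=0 m=0 j=0 g=0 clk=0 a=0
  Δ1: clk:0→1
  Δ2: k:1→0
  Δ3: d:1→0, a:0→1
  Δ4: d:0→1, b:1→0
  Δ5: b:0→1
  (5Δ to stable)
t=11 Δ0: d=1 e=0 b=1 k=0 f=0 h=0 m=0 j=0 g=0 clk=1 a=1
  Δ1: clk:1→0
  (1Δ to stable)
t=12 Δ0: d=1 e=0 b=1 k=0 f=0 h=0 m=0 j=0 g=0 clk=0 a=1
  Δ1: clk:0→1
  Δ2: k:0→1
  Δ3: d:1→0, a:1→0
  Δ4: d:0→1, b:1→0
  Δ5: b:0→1
  (5Δ to stable)
t=13 Δ0: d=1 e=0 b=1 k=1 f=0 h=0 m=0 j=0 g=0 clk=1 a=0
  Δ1: clk:1→0
  (1Δ to stable)
t=14 Δ0: d=1 e=0 b=1 k=1 f=0 h=0 m=0 j=0 g=0 clk=0 a=0
  Δ1: clk:0→1
  Δ2: k:1→0
  Δ3: d:1→0, a:0→1
  Δ4: d:0→1, b:1→0
  Δ5: b:0→1
  (5Δ to stable)
t=15 Δ0: d=1 e=0 b=1 k=0 f=0 h=0 m=0 j=0 g=0 clk=1 a=1
  Δ1: clk:1→0
  (1Δ to stable)
t=16 Δ0: d=1 e=0 b=1 k=0 f=0 h=0 m=0 j=0 g=0 clk=0 a=1
  Δ1: clk:0→1
  Δ2: k:0→1
  Δ3: d:1→0, a:1→0
  Δ4: d:0→1, b:1→0
  Δ5: b:0→1
  (5Δ to stable)
t=17 Δ0: d=1 e=0 b=1 k=1 f=0 h=0 m=0 j=0 g=0 clk=1 a=0
  Δ1: clk:1→0
  (1Δ to stable)

0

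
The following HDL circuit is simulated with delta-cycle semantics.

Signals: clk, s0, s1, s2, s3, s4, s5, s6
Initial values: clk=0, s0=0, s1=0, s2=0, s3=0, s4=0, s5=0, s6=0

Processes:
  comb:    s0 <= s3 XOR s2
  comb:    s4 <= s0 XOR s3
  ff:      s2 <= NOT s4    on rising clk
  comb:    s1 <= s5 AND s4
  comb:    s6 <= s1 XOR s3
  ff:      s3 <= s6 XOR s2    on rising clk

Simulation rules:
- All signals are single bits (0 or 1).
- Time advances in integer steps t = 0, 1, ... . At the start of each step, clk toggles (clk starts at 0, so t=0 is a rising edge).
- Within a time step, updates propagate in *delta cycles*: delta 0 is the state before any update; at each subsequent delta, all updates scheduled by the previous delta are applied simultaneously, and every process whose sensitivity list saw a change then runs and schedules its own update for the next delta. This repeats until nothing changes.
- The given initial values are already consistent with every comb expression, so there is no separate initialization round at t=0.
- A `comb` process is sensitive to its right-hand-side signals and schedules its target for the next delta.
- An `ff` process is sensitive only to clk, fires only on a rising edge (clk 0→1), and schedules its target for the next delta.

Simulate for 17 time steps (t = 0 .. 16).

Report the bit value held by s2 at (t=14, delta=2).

0

t=0 Δ0: s1=0 s4=0 s2=0 clk=0 s5=0 s3=0 s6=0 s0=0
  Δ1: clk:0→1
  Δ2: s2:0→1
  Δ3: s0:0→1
  Δ4: s4:0→1
  (4Δ to stable)
t=1 Δ0: s1=0 s4=1 s2=1 clk=1 s5=0 s3=0 s6=0 s0=1
  Δ1: clk:1→0
  (1Δ to stable)
t=2 Δ0: s1=0 s4=1 s2=1 clk=0 s5=0 s3=0 s6=0 s0=1
  Δ1: clk:0→1
  Δ2: s2:1→0, s3:0→1
  Δ3: s4:1→0, s6:0→1
  (3Δ to stable)
t=3 Δ0: s1=0 s4=0 s2=0 clk=1 s5=0 s3=1 s6=1 s0=1
  Δ1: clk:1→0
  (1Δ to stable)
t=4 Δ0: s1=0 s4=0 s2=0 clk=0 s5=0 s3=1 s6=1 s0=1
  Δ1: clk:0→1
  Δ2: s2:0→1
  Δ3: s0:1→0
  Δ4: s4:0→1
  (4Δ to stable)
t=5 Δ0: s1=0 s4=1 s2=1 clk=1 s5=0 s3=1 s6=1 s0=0
  Δ1: clk:1→0
  (1Δ to stable)
t=6 Δ0: s1=0 s4=1 s2=1 clk=0 s5=0 s3=1 s6=1 s0=0
  Δ1: clk:0→1
  Δ2: s2:1→0, s3:1→0
  Δ3: s4:1→0, s6:1→0
  (3Δ to stable)
t=7 Δ0: s1=0 s4=0 s2=0 clk=1 s5=0 s3=0 s6=0 s0=0
  Δ1: clk:1→0
  (1Δ to stable)
t=8 Δ0: s1=0 s4=0 s2=0 clk=0 s5=0 s3=0 s6=0 s0=0
  Δ1: clk:0→1
  Δ2: s2:0→1
  Δ3: s0:0→1
  Δ4: s4:0→1
  (4Δ to stable)
t=9 Δ0: s1=0 s4=1 s2=1 clk=1 s5=0 s3=0 s6=0 s0=1
  Δ1: clk:1→0
  (1Δ to stable)
t=10 Δ0: s1=0 s4=1 s2=1 clk=0 s5=0 s3=0 s6=0 s0=1
  Δ1: clk:0→1
  Δ2: s2:1→0, s3:0→1
  Δ3: s4:1→0, s6:0→1
  (3Δ to stable)
t=11 Δ0: s1=0 s4=0 s2=0 clk=1 s5=0 s3=1 s6=1 s0=1
  Δ1: clk:1→0
  (1Δ to stable)
t=12 Δ0: s1=0 s4=0 s2=0 clk=0 s5=0 s3=1 s6=1 s0=1
  Δ1: clk:0→1
  Δ2: s2:0→1
  Δ3: s0:1→0
  Δ4: s4:0→1
  (4Δ to stable)
t=13 Δ0: s1=0 s4=1 s2=1 clk=1 s5=0 s3=1 s6=1 s0=0
  Δ1: clk:1→0
  (1Δ to stable)
t=14 Δ0: s1=0 s4=1 s2=1 clk=0 s5=0 s3=1 s6=1 s0=0
  Δ1: clk:0→1
  Δ2: s2:1→0, s3:1→0
  Δ3: s4:1→0, s6:1→0
  (3Δ to stable)
t=15 Δ0: s1=0 s4=0 s2=0 clk=1 s5=0 s3=0 s6=0 s0=0
  Δ1: clk:1→0
  (1Δ to stable)
t=16 Δ0: s1=0 s4=0 s2=0 clk=0 s5=0 s3=0 s6=0 s0=0
  Δ1: clk:0→1
  Δ2: s2:0→1
  Δ3: s0:0→1
  Δ4: s4:0→1
  (4Δ to stable)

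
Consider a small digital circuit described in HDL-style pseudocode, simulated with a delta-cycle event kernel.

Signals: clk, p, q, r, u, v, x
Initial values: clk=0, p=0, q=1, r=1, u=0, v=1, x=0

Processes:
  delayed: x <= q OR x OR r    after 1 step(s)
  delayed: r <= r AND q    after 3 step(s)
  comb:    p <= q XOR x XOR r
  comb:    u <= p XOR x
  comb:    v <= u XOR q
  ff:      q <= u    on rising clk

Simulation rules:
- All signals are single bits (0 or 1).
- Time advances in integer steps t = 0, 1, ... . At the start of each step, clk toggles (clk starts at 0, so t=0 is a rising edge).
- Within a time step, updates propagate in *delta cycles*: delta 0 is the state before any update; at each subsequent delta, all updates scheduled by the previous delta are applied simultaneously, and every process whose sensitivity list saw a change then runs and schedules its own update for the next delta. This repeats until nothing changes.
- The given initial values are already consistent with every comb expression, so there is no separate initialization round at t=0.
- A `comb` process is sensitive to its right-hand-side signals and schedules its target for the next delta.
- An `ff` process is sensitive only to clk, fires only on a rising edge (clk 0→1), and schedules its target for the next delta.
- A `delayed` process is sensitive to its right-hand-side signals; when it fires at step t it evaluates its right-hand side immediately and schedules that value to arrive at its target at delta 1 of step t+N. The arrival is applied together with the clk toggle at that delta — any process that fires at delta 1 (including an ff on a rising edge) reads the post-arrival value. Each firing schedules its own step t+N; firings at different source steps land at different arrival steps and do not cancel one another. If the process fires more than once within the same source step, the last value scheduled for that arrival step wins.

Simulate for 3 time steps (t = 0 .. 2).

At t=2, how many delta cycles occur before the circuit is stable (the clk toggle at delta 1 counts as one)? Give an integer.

5

[bits: r,p,clk,x,v,q,u]
t=0: Δ0=1000110 Δ1=1010110 Δ2=1010100 Δ3=1110000 Δ4=1110001 Δ5=1110101 | 5Δ
t=1: Δ0=1110101 Δ1=1101101 Δ2=1001100 Δ3=1001001 Δ4=1001101 | 4Δ
t=2: Δ0=1001101 Δ1=1011101 Δ2=1011111 Δ3=1111011 Δ4=1111010 Δ5=1111110 | 5Δ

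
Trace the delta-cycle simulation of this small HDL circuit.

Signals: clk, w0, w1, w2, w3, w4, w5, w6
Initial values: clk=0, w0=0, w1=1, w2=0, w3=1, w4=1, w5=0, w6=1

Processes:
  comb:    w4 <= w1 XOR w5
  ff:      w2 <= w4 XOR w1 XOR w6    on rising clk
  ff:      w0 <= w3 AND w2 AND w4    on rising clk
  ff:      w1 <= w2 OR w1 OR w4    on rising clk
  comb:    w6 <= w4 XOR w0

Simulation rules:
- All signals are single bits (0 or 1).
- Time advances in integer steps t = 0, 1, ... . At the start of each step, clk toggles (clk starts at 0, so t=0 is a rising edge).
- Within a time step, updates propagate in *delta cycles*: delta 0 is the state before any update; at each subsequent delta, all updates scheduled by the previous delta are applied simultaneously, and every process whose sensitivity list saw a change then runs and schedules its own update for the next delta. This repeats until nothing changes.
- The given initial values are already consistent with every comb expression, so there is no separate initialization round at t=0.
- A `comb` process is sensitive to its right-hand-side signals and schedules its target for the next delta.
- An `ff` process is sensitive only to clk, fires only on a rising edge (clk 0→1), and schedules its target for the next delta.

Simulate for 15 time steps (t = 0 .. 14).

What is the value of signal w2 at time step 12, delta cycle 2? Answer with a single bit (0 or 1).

[bits: w3,w1,clk,w0,w2,w6,w5,w4]
t=0: Δ0=11000101 Δ1=11100101 Δ2=11101101 | 2Δ
t=1: Δ0=11101101 Δ1=11001101 | 1Δ
t=2: Δ0=11001101 Δ1=11101101 Δ2=11111101 Δ3=11111001 | 3Δ
t=3: Δ0=11111001 Δ1=11011001 | 1Δ
t=4: Δ0=11011001 Δ1=11111001 Δ2=11110001 | 2Δ
t=5: Δ0=11110001 Δ1=11010001 | 1Δ
t=6: Δ0=11010001 Δ1=11110001 Δ2=11100001 Δ3=11100101 | 3Δ
t=7: Δ0=11100101 Δ1=11000101 | 1Δ
t=8: Δ0=11000101 Δ1=11100101 Δ2=11101101 | 2Δ
t=9: Δ0=11101101 Δ1=11001101 | 1Δ
t=10: Δ0=11001101 Δ1=11101101 Δ2=11111101 Δ3=11111001 | 3Δ
t=11: Δ0=11111001 Δ1=11011001 | 1Δ
t=12: Δ0=11011001 Δ1=11111001 Δ2=11110001 | 2Δ
t=13: Δ0=11110001 Δ1=11010001 | 1Δ
t=14: Δ0=11010001 Δ1=11110001 Δ2=11100001 Δ3=11100101 | 3Δ

0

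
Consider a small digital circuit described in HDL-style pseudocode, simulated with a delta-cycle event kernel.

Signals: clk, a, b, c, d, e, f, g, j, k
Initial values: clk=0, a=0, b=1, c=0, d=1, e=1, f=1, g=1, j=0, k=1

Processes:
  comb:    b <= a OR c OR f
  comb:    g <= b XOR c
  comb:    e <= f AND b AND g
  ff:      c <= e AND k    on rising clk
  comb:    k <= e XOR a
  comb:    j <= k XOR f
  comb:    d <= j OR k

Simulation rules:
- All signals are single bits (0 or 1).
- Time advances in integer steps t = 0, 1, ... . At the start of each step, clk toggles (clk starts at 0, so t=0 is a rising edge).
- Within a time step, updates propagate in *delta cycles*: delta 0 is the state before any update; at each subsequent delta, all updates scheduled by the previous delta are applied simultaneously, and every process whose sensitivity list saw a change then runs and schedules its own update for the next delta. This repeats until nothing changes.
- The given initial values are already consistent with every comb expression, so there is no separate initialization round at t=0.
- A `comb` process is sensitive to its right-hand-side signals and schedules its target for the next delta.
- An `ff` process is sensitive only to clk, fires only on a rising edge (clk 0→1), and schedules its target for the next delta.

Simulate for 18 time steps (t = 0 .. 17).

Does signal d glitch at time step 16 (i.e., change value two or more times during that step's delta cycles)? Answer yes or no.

yes

t0.Δ0 c=0 clk=0 a=0 b=1 j=0 k=1 f=1 g=1 e=1 d=1
t0.Δ1 c=0 clk=1 a=0 b=1 j=0 k=1 f=1 g=1 e=1 d=1
t0.Δ2 c=1 clk=1 a=0 b=1 j=0 k=1 f=1 g=1 e=1 d=1
t0.Δ3 c=1 clk=1 a=0 b=1 j=0 k=1 f=1 g=0 e=1 d=1
t0.Δ4 c=1 clk=1 a=0 b=1 j=0 k=1 f=1 g=0 e=0 d=1
t0.Δ5 c=1 clk=1 a=0 b=1 j=0 k=0 f=1 g=0 e=0 d=1
t0.Δ6 c=1 clk=1 a=0 b=1 j=1 k=0 f=1 g=0 e=0 d=0
t0.Δ7 c=1 clk=1 a=0 b=1 j=1 k=0 f=1 g=0 e=0 d=1
t1.Δ0 c=1 clk=1 a=0 b=1 j=1 k=0 f=1 g=0 e=0 d=1
t1.Δ1 c=1 clk=0 a=0 b=1 j=1 k=0 f=1 g=0 e=0 d=1
t2.Δ0 c=1 clk=0 a=0 b=1 j=1 k=0 f=1 g=0 e=0 d=1
t2.Δ1 c=1 clk=1 a=0 b=1 j=1 k=0 f=1 g=0 e=0 d=1
t2.Δ2 c=0 clk=1 a=0 b=1 j=1 k=0 f=1 g=0 e=0 d=1
t2.Δ3 c=0 clk=1 a=0 b=1 j=1 k=0 f=1 g=1 e=0 d=1
t2.Δ4 c=0 clk=1 a=0 b=1 j=1 k=0 f=1 g=1 e=1 d=1
t2.Δ5 c=0 clk=1 a=0 b=1 j=1 k=1 f=1 g=1 e=1 d=1
t2.Δ6 c=0 clk=1 a=0 b=1 j=0 k=1 f=1 g=1 e=1 d=1
t3.Δ0 c=0 clk=1 a=0 b=1 j=0 k=1 f=1 g=1 e=1 d=1
t3.Δ1 c=0 clk=0 a=0 b=1 j=0 k=1 f=1 g=1 e=1 d=1
t4.Δ0 c=0 clk=0 a=0 b=1 j=0 k=1 f=1 g=1 e=1 d=1
t4.Δ1 c=0 clk=1 a=0 b=1 j=0 k=1 f=1 g=1 e=1 d=1
t4.Δ2 c=1 clk=1 a=0 b=1 j=0 k=1 f=1 g=1 e=1 d=1
t4.Δ3 c=1 clk=1 a=0 b=1 j=0 k=1 f=1 g=0 e=1 d=1
t4.Δ4 c=1 clk=1 a=0 b=1 j=0 k=1 f=1 g=0 e=0 d=1
t4.Δ5 c=1 clk=1 a=0 b=1 j=0 k=0 f=1 g=0 e=0 d=1
t4.Δ6 c=1 clk=1 a=0 b=1 j=1 k=0 f=1 g=0 e=0 d=0
t4.Δ7 c=1 clk=1 a=0 b=1 j=1 k=0 f=1 g=0 e=0 d=1
t5.Δ0 c=1 clk=1 a=0 b=1 j=1 k=0 f=1 g=0 e=0 d=1
t5.Δ1 c=1 clk=0 a=0 b=1 j=1 k=0 f=1 g=0 e=0 d=1
t6.Δ0 c=1 clk=0 a=0 b=1 j=1 k=0 f=1 g=0 e=0 d=1
t6.Δ1 c=1 clk=1 a=0 b=1 j=1 k=0 f=1 g=0 e=0 d=1
t6.Δ2 c=0 clk=1 a=0 b=1 j=1 k=0 f=1 g=0 e=0 d=1
t6.Δ3 c=0 clk=1 a=0 b=1 j=1 k=0 f=1 g=1 e=0 d=1
t6.Δ4 c=0 clk=1 a=0 b=1 j=1 k=0 f=1 g=1 e=1 d=1
t6.Δ5 c=0 clk=1 a=0 b=1 j=1 k=1 f=1 g=1 e=1 d=1
t6.Δ6 c=0 clk=1 a=0 b=1 j=0 k=1 f=1 g=1 e=1 d=1
t7.Δ0 c=0 clk=1 a=0 b=1 j=0 k=1 f=1 g=1 e=1 d=1
t7.Δ1 c=0 clk=0 a=0 b=1 j=0 k=1 f=1 g=1 e=1 d=1
t8.Δ0 c=0 clk=0 a=0 b=1 j=0 k=1 f=1 g=1 e=1 d=1
t8.Δ1 c=0 clk=1 a=0 b=1 j=0 k=1 f=1 g=1 e=1 d=1
t8.Δ2 c=1 clk=1 a=0 b=1 j=0 k=1 f=1 g=1 e=1 d=1
t8.Δ3 c=1 clk=1 a=0 b=1 j=0 k=1 f=1 g=0 e=1 d=1
t8.Δ4 c=1 clk=1 a=0 b=1 j=0 k=1 f=1 g=0 e=0 d=1
t8.Δ5 c=1 clk=1 a=0 b=1 j=0 k=0 f=1 g=0 e=0 d=1
t8.Δ6 c=1 clk=1 a=0 b=1 j=1 k=0 f=1 g=0 e=0 d=0
t8.Δ7 c=1 clk=1 a=0 b=1 j=1 k=0 f=1 g=0 e=0 d=1
t9.Δ0 c=1 clk=1 a=0 b=1 j=1 k=0 f=1 g=0 e=0 d=1
t9.Δ1 c=1 clk=0 a=0 b=1 j=1 k=0 f=1 g=0 e=0 d=1
t10.Δ0 c=1 clk=0 a=0 b=1 j=1 k=0 f=1 g=0 e=0 d=1
t10.Δ1 c=1 clk=1 a=0 b=1 j=1 k=0 f=1 g=0 e=0 d=1
t10.Δ2 c=0 clk=1 a=0 b=1 j=1 k=0 f=1 g=0 e=0 d=1
t10.Δ3 c=0 clk=1 a=0 b=1 j=1 k=0 f=1 g=1 e=0 d=1
t10.Δ4 c=0 clk=1 a=0 b=1 j=1 k=0 f=1 g=1 e=1 d=1
t10.Δ5 c=0 clk=1 a=0 b=1 j=1 k=1 f=1 g=1 e=1 d=1
t10.Δ6 c=0 clk=1 a=0 b=1 j=0 k=1 f=1 g=1 e=1 d=1
t11.Δ0 c=0 clk=1 a=0 b=1 j=0 k=1 f=1 g=1 e=1 d=1
t11.Δ1 c=0 clk=0 a=0 b=1 j=0 k=1 f=1 g=1 e=1 d=1
t12.Δ0 c=0 clk=0 a=0 b=1 j=0 k=1 f=1 g=1 e=1 d=1
t12.Δ1 c=0 clk=1 a=0 b=1 j=0 k=1 f=1 g=1 e=1 d=1
t12.Δ2 c=1 clk=1 a=0 b=1 j=0 k=1 f=1 g=1 e=1 d=1
t12.Δ3 c=1 clk=1 a=0 b=1 j=0 k=1 f=1 g=0 e=1 d=1
t12.Δ4 c=1 clk=1 a=0 b=1 j=0 k=1 f=1 g=0 e=0 d=1
t12.Δ5 c=1 clk=1 a=0 b=1 j=0 k=0 f=1 g=0 e=0 d=1
t12.Δ6 c=1 clk=1 a=0 b=1 j=1 k=0 f=1 g=0 e=0 d=0
t12.Δ7 c=1 clk=1 a=0 b=1 j=1 k=0 f=1 g=0 e=0 d=1
t13.Δ0 c=1 clk=1 a=0 b=1 j=1 k=0 f=1 g=0 e=0 d=1
t13.Δ1 c=1 clk=0 a=0 b=1 j=1 k=0 f=1 g=0 e=0 d=1
t14.Δ0 c=1 clk=0 a=0 b=1 j=1 k=0 f=1 g=0 e=0 d=1
t14.Δ1 c=1 clk=1 a=0 b=1 j=1 k=0 f=1 g=0 e=0 d=1
t14.Δ2 c=0 clk=1 a=0 b=1 j=1 k=0 f=1 g=0 e=0 d=1
t14.Δ3 c=0 clk=1 a=0 b=1 j=1 k=0 f=1 g=1 e=0 d=1
t14.Δ4 c=0 clk=1 a=0 b=1 j=1 k=0 f=1 g=1 e=1 d=1
t14.Δ5 c=0 clk=1 a=0 b=1 j=1 k=1 f=1 g=1 e=1 d=1
t14.Δ6 c=0 clk=1 a=0 b=1 j=0 k=1 f=1 g=1 e=1 d=1
t15.Δ0 c=0 clk=1 a=0 b=1 j=0 k=1 f=1 g=1 e=1 d=1
t15.Δ1 c=0 clk=0 a=0 b=1 j=0 k=1 f=1 g=1 e=1 d=1
t16.Δ0 c=0 clk=0 a=0 b=1 j=0 k=1 f=1 g=1 e=1 d=1
t16.Δ1 c=0 clk=1 a=0 b=1 j=0 k=1 f=1 g=1 e=1 d=1
t16.Δ2 c=1 clk=1 a=0 b=1 j=0 k=1 f=1 g=1 e=1 d=1
t16.Δ3 c=1 clk=1 a=0 b=1 j=0 k=1 f=1 g=0 e=1 d=1
t16.Δ4 c=1 clk=1 a=0 b=1 j=0 k=1 f=1 g=0 e=0 d=1
t16.Δ5 c=1 clk=1 a=0 b=1 j=0 k=0 f=1 g=0 e=0 d=1
t16.Δ6 c=1 clk=1 a=0 b=1 j=1 k=0 f=1 g=0 e=0 d=0
t16.Δ7 c=1 clk=1 a=0 b=1 j=1 k=0 f=1 g=0 e=0 d=1
t17.Δ0 c=1 clk=1 a=0 b=1 j=1 k=0 f=1 g=0 e=0 d=1
t17.Δ1 c=1 clk=0 a=0 b=1 j=1 k=0 f=1 g=0 e=0 d=1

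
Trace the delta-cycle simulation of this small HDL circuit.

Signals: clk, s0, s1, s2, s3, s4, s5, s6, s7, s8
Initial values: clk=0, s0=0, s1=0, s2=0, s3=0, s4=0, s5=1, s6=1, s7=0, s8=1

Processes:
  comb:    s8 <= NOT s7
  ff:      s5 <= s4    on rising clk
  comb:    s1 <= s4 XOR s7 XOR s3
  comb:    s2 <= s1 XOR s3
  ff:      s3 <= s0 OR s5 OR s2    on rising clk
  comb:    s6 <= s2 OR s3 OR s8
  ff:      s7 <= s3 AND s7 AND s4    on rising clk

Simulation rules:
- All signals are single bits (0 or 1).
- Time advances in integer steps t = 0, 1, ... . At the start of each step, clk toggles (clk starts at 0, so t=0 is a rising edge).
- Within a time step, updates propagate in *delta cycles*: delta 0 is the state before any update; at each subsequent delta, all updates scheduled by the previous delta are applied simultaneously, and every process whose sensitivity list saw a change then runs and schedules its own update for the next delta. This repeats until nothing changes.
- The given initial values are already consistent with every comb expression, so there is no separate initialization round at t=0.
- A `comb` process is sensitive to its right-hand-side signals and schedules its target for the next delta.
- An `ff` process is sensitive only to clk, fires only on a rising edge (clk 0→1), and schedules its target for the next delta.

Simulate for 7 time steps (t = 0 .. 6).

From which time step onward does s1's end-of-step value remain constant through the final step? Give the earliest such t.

2

t0.Δ0 s5=1 s4=0 s0=0 clk=0 s6=1 s1=0 s3=0 s2=0 s7=0 s8=1
t0.Δ1 s5=1 s4=0 s0=0 clk=1 s6=1 s1=0 s3=0 s2=0 s7=0 s8=1
t0.Δ2 s5=0 s4=0 s0=0 clk=1 s6=1 s1=0 s3=1 s2=0 s7=0 s8=1
t0.Δ3 s5=0 s4=0 s0=0 clk=1 s6=1 s1=1 s3=1 s2=1 s7=0 s8=1
t0.Δ4 s5=0 s4=0 s0=0 clk=1 s6=1 s1=1 s3=1 s2=0 s7=0 s8=1
t1.Δ0 s5=0 s4=0 s0=0 clk=1 s6=1 s1=1 s3=1 s2=0 s7=0 s8=1
t1.Δ1 s5=0 s4=0 s0=0 clk=0 s6=1 s1=1 s3=1 s2=0 s7=0 s8=1
t2.Δ0 s5=0 s4=0 s0=0 clk=0 s6=1 s1=1 s3=1 s2=0 s7=0 s8=1
t2.Δ1 s5=0 s4=0 s0=0 clk=1 s6=1 s1=1 s3=1 s2=0 s7=0 s8=1
t2.Δ2 s5=0 s4=0 s0=0 clk=1 s6=1 s1=1 s3=0 s2=0 s7=0 s8=1
t2.Δ3 s5=0 s4=0 s0=0 clk=1 s6=1 s1=0 s3=0 s2=1 s7=0 s8=1
t2.Δ4 s5=0 s4=0 s0=0 clk=1 s6=1 s1=0 s3=0 s2=0 s7=0 s8=1
t3.Δ0 s5=0 s4=0 s0=0 clk=1 s6=1 s1=0 s3=0 s2=0 s7=0 s8=1
t3.Δ1 s5=0 s4=0 s0=0 clk=0 s6=1 s1=0 s3=0 s2=0 s7=0 s8=1
t4.Δ0 s5=0 s4=0 s0=0 clk=0 s6=1 s1=0 s3=0 s2=0 s7=0 s8=1
t4.Δ1 s5=0 s4=0 s0=0 clk=1 s6=1 s1=0 s3=0 s2=0 s7=0 s8=1
t5.Δ0 s5=0 s4=0 s0=0 clk=1 s6=1 s1=0 s3=0 s2=0 s7=0 s8=1
t5.Δ1 s5=0 s4=0 s0=0 clk=0 s6=1 s1=0 s3=0 s2=0 s7=0 s8=1
t6.Δ0 s5=0 s4=0 s0=0 clk=0 s6=1 s1=0 s3=0 s2=0 s7=0 s8=1
t6.Δ1 s5=0 s4=0 s0=0 clk=1 s6=1 s1=0 s3=0 s2=0 s7=0 s8=1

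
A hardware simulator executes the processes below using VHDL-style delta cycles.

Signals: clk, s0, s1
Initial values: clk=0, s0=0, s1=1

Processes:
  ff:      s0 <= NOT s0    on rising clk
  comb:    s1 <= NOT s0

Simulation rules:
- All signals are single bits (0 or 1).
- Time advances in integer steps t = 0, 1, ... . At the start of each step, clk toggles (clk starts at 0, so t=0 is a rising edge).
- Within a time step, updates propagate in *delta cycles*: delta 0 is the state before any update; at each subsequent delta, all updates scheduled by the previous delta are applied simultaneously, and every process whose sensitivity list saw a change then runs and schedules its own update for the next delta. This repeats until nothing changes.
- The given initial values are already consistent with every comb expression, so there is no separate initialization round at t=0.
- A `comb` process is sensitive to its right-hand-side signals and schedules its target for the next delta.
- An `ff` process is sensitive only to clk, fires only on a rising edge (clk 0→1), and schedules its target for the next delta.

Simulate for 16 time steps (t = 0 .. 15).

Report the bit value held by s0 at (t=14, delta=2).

[bits: clk,s1,s0]
t=0: Δ0=010 Δ1=110 Δ2=111 Δ3=101 | 3Δ
t=1: Δ0=101 Δ1=001 | 1Δ
t=2: Δ0=001 Δ1=101 Δ2=100 Δ3=110 | 3Δ
t=3: Δ0=110 Δ1=010 | 1Δ
t=4: Δ0=010 Δ1=110 Δ2=111 Δ3=101 | 3Δ
t=5: Δ0=101 Δ1=001 | 1Δ
t=6: Δ0=001 Δ1=101 Δ2=100 Δ3=110 | 3Δ
t=7: Δ0=110 Δ1=010 | 1Δ
t=8: Δ0=010 Δ1=110 Δ2=111 Δ3=101 | 3Δ
t=9: Δ0=101 Δ1=001 | 1Δ
t=10: Δ0=001 Δ1=101 Δ2=100 Δ3=110 | 3Δ
t=11: Δ0=110 Δ1=010 | 1Δ
t=12: Δ0=010 Δ1=110 Δ2=111 Δ3=101 | 3Δ
t=13: Δ0=101 Δ1=001 | 1Δ
t=14: Δ0=001 Δ1=101 Δ2=100 Δ3=110 | 3Δ
t=15: Δ0=110 Δ1=010 | 1Δ

0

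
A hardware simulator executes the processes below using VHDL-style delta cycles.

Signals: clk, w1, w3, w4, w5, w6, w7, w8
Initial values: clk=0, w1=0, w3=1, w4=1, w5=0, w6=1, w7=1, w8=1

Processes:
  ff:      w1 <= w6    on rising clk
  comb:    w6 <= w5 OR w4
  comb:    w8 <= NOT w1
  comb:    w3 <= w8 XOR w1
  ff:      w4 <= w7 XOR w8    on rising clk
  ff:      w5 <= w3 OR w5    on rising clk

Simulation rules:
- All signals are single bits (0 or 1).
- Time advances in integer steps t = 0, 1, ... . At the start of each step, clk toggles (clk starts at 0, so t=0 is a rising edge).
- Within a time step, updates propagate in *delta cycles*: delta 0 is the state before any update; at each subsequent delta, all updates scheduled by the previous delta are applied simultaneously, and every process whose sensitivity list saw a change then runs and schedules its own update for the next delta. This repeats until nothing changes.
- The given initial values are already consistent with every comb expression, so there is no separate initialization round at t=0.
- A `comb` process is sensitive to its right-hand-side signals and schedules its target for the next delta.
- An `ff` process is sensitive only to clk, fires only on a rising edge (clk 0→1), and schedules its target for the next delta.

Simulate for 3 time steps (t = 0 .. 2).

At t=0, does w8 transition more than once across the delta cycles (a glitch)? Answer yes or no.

[bits: w6,w8,w3,w1,w5,clk,w4,w7]
t=0: Δ0=11100011 Δ1=11100111 Δ2=11111101 Δ3=10011101 Δ4=10111101 | 4Δ
t=1: Δ0=10111101 Δ1=10111001 | 1Δ
t=2: Δ0=10111001 Δ1=10111101 Δ2=10111111 | 2Δ

no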